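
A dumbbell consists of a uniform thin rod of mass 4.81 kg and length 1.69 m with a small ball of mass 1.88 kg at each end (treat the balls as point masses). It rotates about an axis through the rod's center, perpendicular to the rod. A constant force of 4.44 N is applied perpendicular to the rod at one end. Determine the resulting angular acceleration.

I_rod = (1/12)ML² = (1/12)(4.81)(1.69)² = 1.145 kg·m².
I_balls = 2·m·(L/2)² = 2(1.88)(0.8450)² = 2.685 kg·m².
Total I = 3.830 kg·m².
τ = F·(L/2) = (4.44)(0.845) = 3.752 N·m.
α = τ/I = 3.752/3.830 = 0.9797 rad/s².

α ≈ 0.980 rad/s²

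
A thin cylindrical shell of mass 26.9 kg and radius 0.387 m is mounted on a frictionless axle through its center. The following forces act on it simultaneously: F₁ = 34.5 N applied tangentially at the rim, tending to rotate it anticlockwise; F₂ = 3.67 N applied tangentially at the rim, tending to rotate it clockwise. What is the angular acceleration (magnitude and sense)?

α ≈ 2.96 rad/s², anticlockwise

I = MR² = (26.9)(0.387)² = 4.029 kg·m².
Taking anticlockwise as positive: τ₁ = +(34.5)(0.387) = +13.35 N·m; τ₂ = −(3.67)(0.387) = −1.420 N·m.
Net torque τ = 11.93 N·m.
α = τ/I = 11.93/4.029 = 2.961 rad/s².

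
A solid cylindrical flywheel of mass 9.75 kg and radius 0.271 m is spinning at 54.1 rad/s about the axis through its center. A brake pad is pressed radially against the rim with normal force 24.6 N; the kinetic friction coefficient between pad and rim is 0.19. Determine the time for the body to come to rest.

I = ½MR² = (1/2)(9.75)(0.271)² = 0.3580 kg·m².
Friction force f = μN = (0.19)(24.6) = 4.674 N at the rim; torque magnitude τ = fR = 1.267 N·m, opposing ω.
|α| = τ/I = 1.267/0.3580 = 3.538 rad/s² (deceleration).
0 = ω₀ − |α|t ⇒ t = ω₀/|α| = 54.1/3.538 = 15.29 s.

t ≈ 15.3 s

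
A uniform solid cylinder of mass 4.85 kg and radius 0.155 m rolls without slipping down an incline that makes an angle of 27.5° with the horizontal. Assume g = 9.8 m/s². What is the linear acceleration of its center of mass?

Translation along the incline: Mg sinθ − f = Ma.
Rotation about the center: fR = Iα with I = ½MR². No-slip gives a = αR, so f = (I/R²)a = (1/2)M a.
Substituting: Mg sinθ = (1 + 0.5000)Ma, so a = g sinθ/(1 + 0.5000) = (9.8) sin 27.5° / 1.500 = 3.017 m/s².

a ≈ 3.02 m/s²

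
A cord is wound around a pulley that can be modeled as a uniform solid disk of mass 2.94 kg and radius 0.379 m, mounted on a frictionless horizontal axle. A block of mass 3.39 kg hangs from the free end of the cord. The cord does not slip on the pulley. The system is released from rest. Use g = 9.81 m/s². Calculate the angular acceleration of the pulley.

I = ½MR² = (1/2)(2.94)(0.379)² = 0.2112 kg·m².
Block: mg − T = ma. Pulley: TR = Iα. No-slip: a = αR, so T = (I/R²)a = 1.470·a.
Then mg = (m + 1.470)a, so a = (3.39)(9.81)/(3.39 + 1.470) = 6.843 m/s².
α = a/R = 6.843/0.379 = 18.05 rad/s².

α ≈ 18.1 rad/s²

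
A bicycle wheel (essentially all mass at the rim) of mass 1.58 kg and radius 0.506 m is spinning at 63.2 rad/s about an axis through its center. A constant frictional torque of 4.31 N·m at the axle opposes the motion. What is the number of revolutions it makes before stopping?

≈ 29.8 revolutions

I = MR² = (1.58)(0.506)² = 0.4045 kg·m².
The net torque has magnitude 4.31 N·m, opposing ω.
|α| = τ/I = 4.310/0.4045 = 10.65 rad/s² (deceleration).
ω² = ω₀² − 2|α|θ with ω = 0 ⇒ θ = ω₀²/(2|α|) = 187.4 rad = 29.83 rev.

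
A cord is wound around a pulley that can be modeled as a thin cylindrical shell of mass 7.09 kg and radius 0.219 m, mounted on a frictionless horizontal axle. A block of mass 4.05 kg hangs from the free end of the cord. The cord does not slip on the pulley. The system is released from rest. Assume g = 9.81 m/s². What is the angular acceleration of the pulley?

α ≈ 16.3 rad/s²

I = MR² = (7.09)(0.219)² = 0.3400 kg·m².
Block: mg − T = ma. Pulley: TR = Iα. No-slip: a = αR, so T = (I/R²)a = 7.090·a.
Then mg = (m + 7.090)a, so a = (4.05)(9.81)/(4.05 + 7.090) = 3.566 m/s².
α = a/R = 3.566/0.219 = 16.29 rad/s².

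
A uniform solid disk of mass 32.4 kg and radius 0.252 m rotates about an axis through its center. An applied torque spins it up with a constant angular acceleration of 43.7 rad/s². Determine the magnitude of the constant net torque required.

τ ≈ 45.0 N·m

I = ½MR² = (1/2)(32.4)(0.252)² = 1.029 kg·m².
τ = Iα = (1.029)(43.70) = 44.96 N·m.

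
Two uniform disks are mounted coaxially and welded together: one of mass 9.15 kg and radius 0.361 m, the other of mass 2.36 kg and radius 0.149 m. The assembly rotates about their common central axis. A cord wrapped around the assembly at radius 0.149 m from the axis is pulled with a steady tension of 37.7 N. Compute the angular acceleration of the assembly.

I = ½M₁R₁² + ½M₂R₂² = ½(9.15)(0.361)² + ½(2.36)(0.149)² = 0.6224 kg·m².
τ = F r = (37.7)(0.149) = 5.617 N·m.
α = τ/I = 5.617/0.6224 = 9.025 rad/s².

α ≈ 9.02 rad/s²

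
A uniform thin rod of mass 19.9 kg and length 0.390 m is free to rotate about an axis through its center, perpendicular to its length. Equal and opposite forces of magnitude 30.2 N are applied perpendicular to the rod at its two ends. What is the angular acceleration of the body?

I = (1/12)ML² = (1/12)(19.9)(0.390)² = 0.2522 kg·m².
The couple gives τ = F·(L/2) + F·(L/2) = F L = (30.2)(0.390) = 11.78 N·m.
Newton's second law for rotation, τ = Iα, gives α = τ/I = 11.78/0.2522 = 46.70 rad/s².

α ≈ 46.7 rad/s²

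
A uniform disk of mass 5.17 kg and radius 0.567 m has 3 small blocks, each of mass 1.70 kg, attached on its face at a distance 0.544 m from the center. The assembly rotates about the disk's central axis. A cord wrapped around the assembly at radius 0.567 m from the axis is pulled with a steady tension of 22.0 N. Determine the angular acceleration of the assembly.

I_disk = ½MR² = ½(5.17)(0.567)² = 0.8310 kg·m².
I_blocks = 3·m·r² = 3(1.70)(0.544)² = 1.509 kg·m².
Total I = 2.340 kg·m².
τ = F r = (22.0)(0.567) = 12.47 N·m.
α = τ/I = 12.47/2.340 = 5.330 rad/s².

α ≈ 5.33 rad/s²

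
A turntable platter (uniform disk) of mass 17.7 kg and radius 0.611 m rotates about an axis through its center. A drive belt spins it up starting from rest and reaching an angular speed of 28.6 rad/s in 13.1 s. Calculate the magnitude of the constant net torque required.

I = ½MR² = (1/2)(17.7)(0.611)² = 3.304 kg·m².
α = Δω/Δt = (28.6 − 0)/13.1 = 2.183 rad/s².
τ = Iα = (3.304)(2.183) = 7.213 N·m.

τ ≈ 7.21 N·m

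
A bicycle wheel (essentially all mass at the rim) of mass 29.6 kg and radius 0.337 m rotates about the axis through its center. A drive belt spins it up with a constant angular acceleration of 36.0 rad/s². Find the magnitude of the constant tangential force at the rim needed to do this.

I = MR² = (29.6)(0.337)² = 3.362 kg·m².
The required torque is τ = Iα = (3.362)(36.00) = 121.0 N·m.
A tangential force at the rim gives τ = FR, so F = τ/R = 121.0/0.337 = 359.1 N.

F ≈ 359 N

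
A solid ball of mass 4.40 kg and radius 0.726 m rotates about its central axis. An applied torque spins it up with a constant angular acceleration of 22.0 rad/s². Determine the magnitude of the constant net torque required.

I = (2/5)MR² = (2/5)(4.40)(0.726)² = 0.9277 kg·m².
τ = Iα = (0.9277)(22.00) = 20.41 N·m.

τ ≈ 20.4 N·m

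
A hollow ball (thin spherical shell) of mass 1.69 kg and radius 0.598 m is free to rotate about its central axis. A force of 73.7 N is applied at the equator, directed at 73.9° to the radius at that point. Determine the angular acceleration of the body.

α ≈ 105 rad/s²

I = (2/3)MR² = (2/3)(1.69)(0.598)² = 0.4029 kg·m².
Only the tangential component produces torque: τ = F R sinθ = (73.7)(0.598) sin 73.9° = 42.34 N·m.
From τ = Iα: α = 42.34/0.4029 = 105.1 rad/s².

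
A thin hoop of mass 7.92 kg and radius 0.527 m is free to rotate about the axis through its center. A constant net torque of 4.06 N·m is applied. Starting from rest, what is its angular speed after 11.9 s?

ω ≈ 22.0 rad/s

I = MR² = (7.92)(0.527)² = 2.200 kg·m².
α = τ/I = 4.06/2.200 = 1.846 rad/s².
ω = ω₀ + αt = 0 + (1.846)(11.9) = 21.96 rad/s.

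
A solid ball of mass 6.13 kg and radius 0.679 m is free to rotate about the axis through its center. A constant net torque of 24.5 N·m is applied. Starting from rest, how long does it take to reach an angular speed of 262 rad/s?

t ≈ 12.1 s

I = (2/5)MR² = (2/5)(6.13)(0.679)² = 1.130 kg·m².
α = τ/I = 24.5/1.130 = 21.67 rad/s².
ω = αt ⇒ t = ω/α = 262/21.67 = 12.09 s.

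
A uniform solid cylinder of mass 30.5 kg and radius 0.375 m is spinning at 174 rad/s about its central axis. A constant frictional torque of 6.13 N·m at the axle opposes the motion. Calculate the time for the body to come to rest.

I = ½MR² = (1/2)(30.5)(0.375)² = 2.145 kg·m².
The net torque has magnitude 6.13 N·m, opposing ω.
|α| = τ/I = 6.130/2.145 = 2.858 rad/s² (deceleration).
0 = ω₀ − |α|t ⇒ t = ω₀/|α| = 174/2.858 = 60.87 s.

t ≈ 60.9 s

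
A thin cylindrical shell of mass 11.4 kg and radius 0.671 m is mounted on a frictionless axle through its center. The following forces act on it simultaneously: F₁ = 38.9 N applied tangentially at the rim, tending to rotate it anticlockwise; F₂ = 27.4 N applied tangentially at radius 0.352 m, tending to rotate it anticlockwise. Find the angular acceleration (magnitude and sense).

α ≈ 6.96 rad/s², anticlockwise

I = MR² = (11.4)(0.671)² = 5.133 kg·m².
Taking anticlockwise as positive: τ₁ = +(38.9)(0.671) = +26.10 N·m; τ₂ = +(27.4)(0.352) = +9.645 N·m.
Net torque τ = 35.75 N·m.
α = τ/I = 35.75/5.133 = 6.964 rad/s².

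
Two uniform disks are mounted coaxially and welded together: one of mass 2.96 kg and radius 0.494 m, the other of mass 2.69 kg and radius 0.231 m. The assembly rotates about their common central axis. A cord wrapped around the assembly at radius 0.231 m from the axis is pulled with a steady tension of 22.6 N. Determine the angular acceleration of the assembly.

α ≈ 12.1 rad/s²

I = ½M₁R₁² + ½M₂R₂² = ½(2.96)(0.494)² + ½(2.69)(0.231)² = 0.4329 kg·m².
τ = F r = (22.6)(0.231) = 5.221 N·m.
α = τ/I = 5.221/0.4329 = 12.06 rad/s².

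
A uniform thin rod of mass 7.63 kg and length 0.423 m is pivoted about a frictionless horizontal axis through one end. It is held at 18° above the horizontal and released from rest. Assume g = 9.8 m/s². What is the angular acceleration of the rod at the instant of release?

α ≈ 33.1 rad/s²

About the pivot, I = (1/3)ML² = (1/3)(7.63)(0.423)² = 0.4551 kg·m².
The weight acts at the center, a distance L/2 = 0.2115 m from the pivot; τ = Mg(L/2) cos 18° = 15.04 N·m.
α = τ/I = 15.04/0.4551 = 33.05 rad/s².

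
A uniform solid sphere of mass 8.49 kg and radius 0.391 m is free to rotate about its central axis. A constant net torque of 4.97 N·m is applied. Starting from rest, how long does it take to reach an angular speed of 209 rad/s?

I = (2/5)MR² = (2/5)(8.49)(0.391)² = 0.5192 kg·m².
α = τ/I = 4.97/0.5192 = 9.573 rad/s².
ω = αt ⇒ t = ω/α = 209/9.573 = 21.83 s.

t ≈ 21.8 s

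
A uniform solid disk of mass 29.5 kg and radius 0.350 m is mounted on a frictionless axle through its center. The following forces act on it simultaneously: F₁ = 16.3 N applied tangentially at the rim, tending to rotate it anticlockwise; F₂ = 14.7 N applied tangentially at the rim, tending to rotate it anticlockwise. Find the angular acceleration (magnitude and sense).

α ≈ 6.00 rad/s², anticlockwise

I = ½MR² = (1/2)(29.5)(0.350)² = 1.807 kg·m².
Taking anticlockwise as positive: τ₁ = +(16.3)(0.350) = +5.705 N·m; τ₂ = +(14.7)(0.350) = +5.145 N·m.
Net torque τ = 10.85 N·m.
α = τ/I = 10.85/1.807 = 6.005 rad/s².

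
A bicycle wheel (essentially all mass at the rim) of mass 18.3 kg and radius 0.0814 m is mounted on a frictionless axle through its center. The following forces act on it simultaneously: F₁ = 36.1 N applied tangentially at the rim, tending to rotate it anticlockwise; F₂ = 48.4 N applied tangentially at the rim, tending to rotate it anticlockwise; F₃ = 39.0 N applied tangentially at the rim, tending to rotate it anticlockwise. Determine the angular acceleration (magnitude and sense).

I = MR² = (18.3)(0.0814)² = 0.1213 kg·m².
Taking anticlockwise as positive: τ₁ = +(36.1)(0.0814) = +2.939 N·m; τ₂ = +(48.4)(0.0814) = +3.940 N·m; τ₃ = +(39.0)(0.0814) = +3.175 N·m.
Net torque τ = 10.05 N·m.
α = τ/I = 10.05/0.1213 = 82.91 rad/s².

α ≈ 82.9 rad/s², anticlockwise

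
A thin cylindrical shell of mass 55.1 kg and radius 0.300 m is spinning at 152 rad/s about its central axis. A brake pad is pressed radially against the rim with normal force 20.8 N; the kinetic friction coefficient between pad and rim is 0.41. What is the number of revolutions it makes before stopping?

I = MR² = (55.1)(0.300)² = 4.959 kg·m².
Friction force f = μN = (0.41)(20.8) = 8.528 N at the rim; torque magnitude τ = fR = 2.558 N·m, opposing ω.
|α| = τ/I = 2.558/4.959 = 0.5159 rad/s² (deceleration).
ω² = ω₀² − 2|α|θ with ω = 0 ⇒ θ = ω₀²/(2|α|) = 22390 rad = 3564 rev.

≈ 3560 revolutions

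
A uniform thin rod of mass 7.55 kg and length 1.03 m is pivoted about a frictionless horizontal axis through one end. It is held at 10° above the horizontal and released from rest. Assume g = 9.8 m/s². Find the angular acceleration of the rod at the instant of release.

α ≈ 14.1 rad/s²

About the pivot, I = (1/3)ML² = (1/3)(7.55)(1.03)² = 2.670 kg·m².
The weight acts at the center, a distance L/2 = 0.5150 m from the pivot; τ = Mg(L/2) cos 10° = 37.53 N·m.
α = τ/I = 37.53/2.670 = 14.06 rad/s².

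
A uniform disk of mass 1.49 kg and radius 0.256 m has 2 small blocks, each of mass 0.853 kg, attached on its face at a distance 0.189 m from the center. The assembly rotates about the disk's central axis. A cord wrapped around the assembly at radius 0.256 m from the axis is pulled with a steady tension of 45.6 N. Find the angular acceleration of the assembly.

I_disk = ½MR² = ½(1.49)(0.256)² = 0.04882 kg·m².
I_blocks = 2·m·r² = 2(0.853)(0.189)² = 0.06094 kg·m².
Total I = 0.1098 kg·m².
τ = F r = (45.6)(0.256) = 11.67 N·m.
α = τ/I = 11.67/0.1098 = 106.4 rad/s².

α ≈ 106 rad/s²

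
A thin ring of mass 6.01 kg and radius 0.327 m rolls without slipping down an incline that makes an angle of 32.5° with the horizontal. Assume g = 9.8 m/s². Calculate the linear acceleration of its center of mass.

a ≈ 2.63 m/s²

Translation along the incline: Mg sinθ − f = Ma.
Rotation about the center: fR = Iα with I = MR². No-slip gives a = αR, so f = (I/R²)a = M a.
Substituting: Mg sinθ = (1 + 1.000)Ma, so a = g sinθ/(1 + 1.000) = (9.8) sin 32.5° / 2.000 = 2.633 m/s².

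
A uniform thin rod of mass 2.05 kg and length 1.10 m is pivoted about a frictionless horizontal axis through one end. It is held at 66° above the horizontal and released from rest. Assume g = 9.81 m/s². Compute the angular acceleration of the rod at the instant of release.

About the pivot, I = (1/3)ML² = (1/3)(2.05)(1.10)² = 0.8268 kg·m².
The weight acts at the center, a distance L/2 = 0.5500 m from the pivot; τ = Mg(L/2) cos 66° = 4.499 N·m.
α = τ/I = 4.499/0.8268 = 5.441 rad/s².

α ≈ 5.44 rad/s²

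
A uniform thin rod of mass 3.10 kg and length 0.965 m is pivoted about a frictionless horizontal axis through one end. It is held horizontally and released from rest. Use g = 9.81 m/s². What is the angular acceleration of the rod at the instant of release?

About the pivot, I = (1/3)ML² = (1/3)(3.10)(0.965)² = 0.9623 kg·m².
The weight acts at the center, a distance L/2 = 0.4825 m from the pivot; τ = Mg(L/2) = 14.67 N·m.
α = τ/I = 14.67/0.9623 = 15.25 rad/s².

α ≈ 15.2 rad/s²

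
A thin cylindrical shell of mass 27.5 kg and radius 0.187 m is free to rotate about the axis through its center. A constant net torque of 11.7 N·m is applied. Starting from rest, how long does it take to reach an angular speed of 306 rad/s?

I = MR² = (27.5)(0.187)² = 0.9616 kg·m².
α = τ/I = 11.7/0.9616 = 12.17 rad/s².
ω = αt ⇒ t = ω/α = 306/12.17 = 25.15 s.

t ≈ 25.2 s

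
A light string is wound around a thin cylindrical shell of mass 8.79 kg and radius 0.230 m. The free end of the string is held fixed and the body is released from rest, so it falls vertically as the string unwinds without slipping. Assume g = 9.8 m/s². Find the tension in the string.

T ≈ 43.1 N

Translation: Mg − T = Ma. Rotation about the center: TR = Iα with I = MR².
With a = αR: T = (I/R²)a = M a, so Mg = (1 + 1.000)Ma.
a = g/(1 + 1.000) = 9.8/2.000 = 4.900 m/s².
T = 1.000·M·a = (1.000)(8.79)(4.900) = 43.07 N.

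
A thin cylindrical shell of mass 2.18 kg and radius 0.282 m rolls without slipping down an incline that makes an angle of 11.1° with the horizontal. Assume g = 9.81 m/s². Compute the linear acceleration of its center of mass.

Translation along the incline: Mg sinθ − f = Ma.
Rotation about the center: fR = Iα with I = MR². No-slip gives a = αR, so f = (I/R²)a = M a.
Substituting: Mg sinθ = (1 + 1.000)Ma, so a = g sinθ/(1 + 1.000) = (9.81) sin 11.1° / 2.000 = 0.9443 m/s².

a ≈ 0.944 m/s²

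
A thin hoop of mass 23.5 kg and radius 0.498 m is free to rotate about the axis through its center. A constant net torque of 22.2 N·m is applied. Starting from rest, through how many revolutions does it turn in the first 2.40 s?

≈ 1.75 revolutions

I = MR² = (23.5)(0.498)² = 5.828 kg·m².
α = τ/I = 22.2/5.828 = 3.809 rad/s².
θ = ½αt² = ½(3.809)(2.40)² = 10.97 rad.
Revolutions = θ/(2π) = 1.746.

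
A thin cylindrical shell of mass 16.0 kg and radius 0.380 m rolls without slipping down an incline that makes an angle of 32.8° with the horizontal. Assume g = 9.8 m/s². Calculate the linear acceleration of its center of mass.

a ≈ 2.65 m/s²

Translation along the incline: Mg sinθ − f = Ma.
Rotation about the center: fR = Iα with I = MR². No-slip gives a = αR, so f = (I/R²)a = M a.
Substituting: Mg sinθ = (1 + 1.000)Ma, so a = g sinθ/(1 + 1.000) = (9.8) sin 32.8° / 2.000 = 2.654 m/s².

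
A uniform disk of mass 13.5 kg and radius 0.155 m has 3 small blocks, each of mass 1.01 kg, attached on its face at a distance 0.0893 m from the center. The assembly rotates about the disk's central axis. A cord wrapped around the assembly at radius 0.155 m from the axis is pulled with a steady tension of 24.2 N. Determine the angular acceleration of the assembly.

I_disk = ½MR² = ½(13.5)(0.155)² = 0.1622 kg·m².
I_blocks = 3·m·r² = 3(1.01)(0.0893)² = 0.02416 kg·m².
Total I = 0.1863 kg·m².
τ = F r = (24.2)(0.155) = 3.751 N·m.
α = τ/I = 3.751/0.1863 = 20.13 rad/s².

α ≈ 20.1 rad/s²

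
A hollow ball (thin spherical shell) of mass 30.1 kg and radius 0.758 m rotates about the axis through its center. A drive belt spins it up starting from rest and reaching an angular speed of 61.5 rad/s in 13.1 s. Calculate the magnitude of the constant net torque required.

τ ≈ 54.1 N·m

I = (2/3)MR² = (2/3)(30.1)(0.758)² = 11.53 kg·m².
α = Δω/Δt = (61.5 − 0)/13.1 = 4.695 rad/s².
τ = Iα = (11.53)(4.695) = 54.13 N·m.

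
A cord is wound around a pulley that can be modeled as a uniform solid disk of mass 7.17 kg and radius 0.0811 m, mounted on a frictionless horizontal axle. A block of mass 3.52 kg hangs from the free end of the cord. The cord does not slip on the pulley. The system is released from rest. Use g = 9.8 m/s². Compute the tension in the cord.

T ≈ 17.4 N

I = ½MR² = (1/2)(7.17)(0.0811)² = 0.02358 kg·m².
Block: mg − T = ma. Pulley: TR = Iα. No-slip: a = αR, so T = (I/R²)a = 3.585·a.
Then mg = (m + 3.585)a, so a = (3.52)(9.8)/(3.52 + 3.585) = 4.855 m/s².
T = 3.585·a = 17.41 N.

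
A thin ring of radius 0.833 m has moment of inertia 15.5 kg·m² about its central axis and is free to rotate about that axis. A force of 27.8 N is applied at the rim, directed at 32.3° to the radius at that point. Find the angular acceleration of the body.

α ≈ 0.798 rad/s²

Only the tangential component produces torque: τ = F R sinθ = (27.8)(0.833) sin 32.3° = 12.37 N·m.
From τ = Iα: α = 12.37/15.50 = 0.7983 rad/s².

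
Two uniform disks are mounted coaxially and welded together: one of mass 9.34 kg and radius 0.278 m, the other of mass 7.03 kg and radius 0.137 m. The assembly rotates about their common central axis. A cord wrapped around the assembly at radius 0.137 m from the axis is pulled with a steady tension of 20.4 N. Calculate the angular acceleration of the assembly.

α ≈ 6.55 rad/s²

I = ½M₁R₁² + ½M₂R₂² = ½(9.34)(0.278)² + ½(7.03)(0.137)² = 0.4269 kg·m².
τ = F r = (20.4)(0.137) = 2.795 N·m.
α = τ/I = 2.795/0.4269 = 6.547 rad/s².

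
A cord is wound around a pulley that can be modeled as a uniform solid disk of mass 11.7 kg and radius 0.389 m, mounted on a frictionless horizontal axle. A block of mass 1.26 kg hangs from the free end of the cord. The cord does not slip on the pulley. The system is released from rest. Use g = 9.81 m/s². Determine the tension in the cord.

T ≈ 10.2 N

I = ½MR² = (1/2)(11.7)(0.389)² = 0.8852 kg·m².
Block: mg − T = ma. Pulley: TR = Iα. No-slip: a = αR, so T = (I/R²)a = 5.850·a.
Then mg = (m + 5.850)a, so a = (1.26)(9.81)/(1.26 + 5.850) = 1.738 m/s².
T = 5.850·a = 10.17 N.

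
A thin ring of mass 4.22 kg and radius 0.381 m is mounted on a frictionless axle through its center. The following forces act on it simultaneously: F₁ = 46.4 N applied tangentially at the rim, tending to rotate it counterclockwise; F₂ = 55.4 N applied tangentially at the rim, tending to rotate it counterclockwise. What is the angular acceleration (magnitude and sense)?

I = MR² = (4.22)(0.381)² = 0.6126 kg·m².
Taking counterclockwise as positive: τ₁ = +(46.4)(0.381) = +17.68 N·m; τ₂ = +(55.4)(0.381) = +21.11 N·m.
Net torque τ = 38.79 N·m.
α = τ/I = 38.79/0.6126 = 63.32 rad/s².

α ≈ 63.3 rad/s², counterclockwise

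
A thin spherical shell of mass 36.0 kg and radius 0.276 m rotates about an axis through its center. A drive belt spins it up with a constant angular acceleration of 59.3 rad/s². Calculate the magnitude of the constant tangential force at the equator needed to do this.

F ≈ 393 N

I = (2/3)MR² = (2/3)(36.0)(0.276)² = 1.828 kg·m².
The required torque is τ = Iα = (1.828)(59.30) = 108.4 N·m.
A tangential force at the equator gives τ = FR, so F = τ/R = 108.4/0.276 = 392.8 N.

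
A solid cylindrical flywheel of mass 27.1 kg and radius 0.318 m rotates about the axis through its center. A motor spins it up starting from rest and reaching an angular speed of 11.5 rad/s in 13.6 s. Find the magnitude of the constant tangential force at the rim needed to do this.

I = ½MR² = (1/2)(27.1)(0.318)² = 1.370 kg·m².
α = Δω/Δt = (11.5 − 0)/13.6 = 0.8456 rad/s².
The required torque is τ = Iα = (1.370)(0.8456) = 1.159 N·m.
A tangential force at the rim gives τ = FR, so F = τ/R = 1.159/0.318 = 3.644 N.

F ≈ 3.64 N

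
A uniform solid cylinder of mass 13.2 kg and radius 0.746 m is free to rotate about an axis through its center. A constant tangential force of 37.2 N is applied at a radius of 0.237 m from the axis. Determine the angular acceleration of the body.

α ≈ 2.40 rad/s²

I = ½MR² = (1/2)(13.2)(0.746)² = 3.673 kg·m².
τ = F·r = (37.2)(0.237) = 8.816 N·m.
Newton's second law for rotation, τ = Iα, gives α = τ/I = 8.816/3.673 = 2.400 rad/s².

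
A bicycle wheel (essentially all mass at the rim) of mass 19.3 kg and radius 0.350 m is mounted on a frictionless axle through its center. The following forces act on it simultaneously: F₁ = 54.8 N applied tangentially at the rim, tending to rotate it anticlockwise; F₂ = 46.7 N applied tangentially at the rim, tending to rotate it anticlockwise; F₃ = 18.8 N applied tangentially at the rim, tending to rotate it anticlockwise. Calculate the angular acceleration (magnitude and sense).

α ≈ 17.8 rad/s², anticlockwise

I = MR² = (19.3)(0.350)² = 2.364 kg·m².
Taking anticlockwise as positive: τ₁ = +(54.8)(0.350) = +19.18 N·m; τ₂ = +(46.7)(0.350) = +16.34 N·m; τ₃ = +(18.8)(0.350) = +6.580 N·m.
Net torque τ = 42.10 N·m.
α = τ/I = 42.10/2.364 = 17.81 rad/s².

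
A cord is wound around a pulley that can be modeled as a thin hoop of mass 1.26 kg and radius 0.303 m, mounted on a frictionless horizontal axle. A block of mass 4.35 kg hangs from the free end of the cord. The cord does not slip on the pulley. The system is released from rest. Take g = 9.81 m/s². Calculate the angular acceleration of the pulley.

α ≈ 25.1 rad/s²

I = MR² = (1.26)(0.303)² = 0.1157 kg·m².
Block: mg − T = ma. Pulley: TR = Iα. No-slip: a = αR, so T = (I/R²)a = 1.260·a.
Then mg = (m + 1.260)a, so a = (4.35)(9.81)/(4.35 + 1.260) = 7.607 m/s².
α = a/R = 7.607/0.303 = 25.10 rad/s².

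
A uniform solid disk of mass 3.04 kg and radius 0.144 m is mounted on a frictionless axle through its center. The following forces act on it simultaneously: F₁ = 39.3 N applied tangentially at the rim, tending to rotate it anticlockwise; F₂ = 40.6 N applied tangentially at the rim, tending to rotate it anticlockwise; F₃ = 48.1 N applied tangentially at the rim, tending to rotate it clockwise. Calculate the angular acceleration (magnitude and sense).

I = ½MR² = (1/2)(3.04)(0.144)² = 0.03152 kg·m².
Taking anticlockwise as positive: τ₁ = +(39.3)(0.144) = +5.659 N·m; τ₂ = +(40.6)(0.144) = +5.846 N·m; τ₃ = −(48.1)(0.144) = −6.926 N·m.
Net torque τ = 4.579 N·m.
α = τ/I = 4.579/0.03152 = 145.3 rad/s².

α ≈ 145 rad/s², anticlockwise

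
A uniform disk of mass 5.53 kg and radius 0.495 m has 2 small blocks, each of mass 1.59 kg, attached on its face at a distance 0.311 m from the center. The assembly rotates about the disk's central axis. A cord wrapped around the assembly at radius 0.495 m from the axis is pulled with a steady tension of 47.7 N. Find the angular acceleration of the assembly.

I_disk = ½MR² = ½(5.53)(0.495)² = 0.6775 kg·m².
I_blocks = 2·m·r² = 2(1.59)(0.311)² = 0.3076 kg·m².
Total I = 0.9851 kg·m².
τ = F r = (47.7)(0.495) = 23.61 N·m.
α = τ/I = 23.61/0.9851 = 23.97 rad/s².

α ≈ 24.0 rad/s²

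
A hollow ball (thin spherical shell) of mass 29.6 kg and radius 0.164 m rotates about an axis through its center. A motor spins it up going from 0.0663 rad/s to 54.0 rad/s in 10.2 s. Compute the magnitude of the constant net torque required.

τ ≈ 2.81 N·m

I = (2/3)MR² = (2/3)(29.6)(0.164)² = 0.5307 kg·m².
α = Δω/Δt = (54.0 − 0.0663)/10.2 = 5.288 rad/s².
τ = Iα = (0.5307)(5.288) = 2.806 N·m.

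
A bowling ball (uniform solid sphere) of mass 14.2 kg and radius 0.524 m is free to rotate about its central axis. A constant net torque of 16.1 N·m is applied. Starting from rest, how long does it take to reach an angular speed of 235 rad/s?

I = (2/5)MR² = (2/5)(14.2)(0.524)² = 1.560 kg·m².
α = τ/I = 16.1/1.560 = 10.32 rad/s².
ω = αt ⇒ t = ω/α = 235/10.32 = 22.76 s.

t ≈ 22.8 s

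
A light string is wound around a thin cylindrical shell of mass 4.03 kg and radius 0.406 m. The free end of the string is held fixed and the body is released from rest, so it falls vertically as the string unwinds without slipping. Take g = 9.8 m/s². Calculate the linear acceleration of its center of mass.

Translation: Mg − T = Ma. Rotation about the center: TR = Iα with I = MR².
With a = αR: T = (I/R²)a = M a, so Mg = (1 + 1.000)Ma.
a = g/(1 + 1.000) = 9.8/2.000 = 4.900 m/s².

a ≈ 4.90 m/s²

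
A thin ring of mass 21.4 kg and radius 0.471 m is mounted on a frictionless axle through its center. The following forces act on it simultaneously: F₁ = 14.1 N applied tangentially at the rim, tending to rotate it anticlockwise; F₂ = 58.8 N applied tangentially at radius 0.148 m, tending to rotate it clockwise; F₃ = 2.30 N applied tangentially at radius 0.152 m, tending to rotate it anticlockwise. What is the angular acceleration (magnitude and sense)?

α ≈ 0.361 rad/s², clockwise

I = MR² = (21.4)(0.471)² = 4.747 kg·m².
Taking anticlockwise as positive: τ₁ = +(14.1)(0.471) = +6.641 N·m; τ₂ = −(58.8)(0.148) = −8.702 N·m; τ₃ = +(2.30)(0.152) = +0.3496 N·m.
Net torque τ = -1.712 N·m.
α = τ/I = -1.712/4.747 = -0.3606 rad/s².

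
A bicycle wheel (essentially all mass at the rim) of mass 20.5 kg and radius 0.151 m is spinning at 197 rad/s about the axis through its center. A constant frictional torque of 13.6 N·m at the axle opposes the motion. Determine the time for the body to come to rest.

I = MR² = (20.5)(0.151)² = 0.4674 kg·m².
The net torque has magnitude 13.6 N·m, opposing ω.
|α| = τ/I = 13.60/0.4674 = 29.10 rad/s² (deceleration).
0 = ω₀ − |α|t ⇒ t = ω₀/|α| = 197/29.10 = 6.771 s.

t ≈ 6.77 s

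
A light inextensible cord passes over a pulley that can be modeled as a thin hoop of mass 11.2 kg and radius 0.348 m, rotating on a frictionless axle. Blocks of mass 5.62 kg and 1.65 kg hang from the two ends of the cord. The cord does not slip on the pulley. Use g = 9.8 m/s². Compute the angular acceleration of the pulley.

I = MR² = (11.2)(0.348)² = 1.356 kg·m².
Heavier block: m₁g − T₁ = m₁a. Lighter block: T₂ − m₂g = m₂a.
Pulley: (T₁ − T₂)R = Iα = I(a/R), so T₁ − T₂ = (I/R²)a = 1·M_p a = 11.20·a.
Adding the three: (m₁ − m₂)g = (m₁ + m₂ + 11.20)a, so a = (5.62 − 1.65)(9.8)/(5.62 + 1.65 + 11.20) = 2.106 m/s².
α = a/R = 2.106/0.348 = 6.053 rad/s².

α ≈ 6.05 rad/s²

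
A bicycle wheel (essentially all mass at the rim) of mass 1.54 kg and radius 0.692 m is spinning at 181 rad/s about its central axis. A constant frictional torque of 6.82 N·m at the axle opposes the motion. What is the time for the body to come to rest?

t ≈ 19.6 s

I = MR² = (1.54)(0.692)² = 0.7375 kg·m².
The net torque has magnitude 6.82 N·m, opposing ω.
|α| = τ/I = 6.820/0.7375 = 9.248 rad/s² (deceleration).
0 = ω₀ − |α|t ⇒ t = ω₀/|α| = 181/9.248 = 19.57 s.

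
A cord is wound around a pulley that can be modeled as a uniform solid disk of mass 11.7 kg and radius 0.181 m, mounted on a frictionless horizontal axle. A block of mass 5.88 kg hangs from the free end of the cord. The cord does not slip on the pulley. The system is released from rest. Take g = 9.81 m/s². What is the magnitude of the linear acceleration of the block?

I = ½MR² = (1/2)(11.7)(0.181)² = 0.1917 kg·m².
Block: mg − T = ma. Pulley: TR = Iα. No-slip: a = αR, so T = (I/R²)a = 5.850·a.
Then mg = (m + 5.850)a, so a = (5.88)(9.81)/(5.88 + 5.850) = 4.918 m/s².

a ≈ 4.92 m/s²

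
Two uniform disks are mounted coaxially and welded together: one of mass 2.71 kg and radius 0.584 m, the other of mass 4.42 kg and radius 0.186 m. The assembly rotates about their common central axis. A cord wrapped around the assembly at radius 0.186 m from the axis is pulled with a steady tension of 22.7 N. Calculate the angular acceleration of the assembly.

α ≈ 7.84 rad/s²

I = ½M₁R₁² + ½M₂R₂² = ½(2.71)(0.584)² + ½(4.42)(0.186)² = 0.5386 kg·m².
τ = F r = (22.7)(0.186) = 4.222 N·m.
α = τ/I = 4.222/0.5386 = 7.839 rad/s².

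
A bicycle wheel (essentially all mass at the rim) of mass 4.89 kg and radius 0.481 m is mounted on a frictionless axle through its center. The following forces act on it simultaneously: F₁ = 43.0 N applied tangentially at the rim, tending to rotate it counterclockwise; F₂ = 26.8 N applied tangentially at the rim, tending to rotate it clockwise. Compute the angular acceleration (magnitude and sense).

I = MR² = (4.89)(0.481)² = 1.131 kg·m².
Taking counterclockwise as positive: τ₁ = +(43.0)(0.481) = +20.68 N·m; τ₂ = −(26.8)(0.481) = −12.89 N·m.
Net torque τ = 7.792 N·m.
α = τ/I = 7.792/1.131 = 6.887 rad/s².

α ≈ 6.89 rad/s², counterclockwise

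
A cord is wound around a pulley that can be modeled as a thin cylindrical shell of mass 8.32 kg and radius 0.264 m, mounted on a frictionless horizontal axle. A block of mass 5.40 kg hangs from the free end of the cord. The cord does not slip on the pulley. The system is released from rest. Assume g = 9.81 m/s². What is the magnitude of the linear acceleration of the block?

I = MR² = (8.32)(0.264)² = 0.5799 kg·m².
Block: mg − T = ma. Pulley: TR = Iα. No-slip: a = αR, so T = (I/R²)a = 8.320·a.
Then mg = (m + 8.320)a, so a = (5.40)(9.81)/(5.40 + 8.320) = 3.861 m/s².

a ≈ 3.86 m/s²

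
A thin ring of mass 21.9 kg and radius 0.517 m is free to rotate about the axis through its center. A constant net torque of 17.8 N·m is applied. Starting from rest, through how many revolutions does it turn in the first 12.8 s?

≈ 39.6 revolutions

I = MR² = (21.9)(0.517)² = 5.854 kg·m².
α = τ/I = 17.8/5.854 = 3.041 rad/s².
θ = ½αt² = ½(3.041)(12.8)² = 249.1 rad.
Revolutions = θ/(2π) = 39.65.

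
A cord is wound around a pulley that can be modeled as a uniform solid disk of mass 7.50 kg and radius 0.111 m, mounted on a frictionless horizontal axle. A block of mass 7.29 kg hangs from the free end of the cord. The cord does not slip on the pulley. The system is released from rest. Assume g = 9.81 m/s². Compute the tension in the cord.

I = ½MR² = (1/2)(7.50)(0.111)² = 0.04620 kg·m².
Block: mg − T = ma. Pulley: TR = Iα. No-slip: a = αR, so T = (I/R²)a = 3.750·a.
Then mg = (m + 3.750)a, so a = (7.29)(9.81)/(7.29 + 3.750) = 6.478 m/s².
T = 3.750·a = 24.29 N.

T ≈ 24.3 N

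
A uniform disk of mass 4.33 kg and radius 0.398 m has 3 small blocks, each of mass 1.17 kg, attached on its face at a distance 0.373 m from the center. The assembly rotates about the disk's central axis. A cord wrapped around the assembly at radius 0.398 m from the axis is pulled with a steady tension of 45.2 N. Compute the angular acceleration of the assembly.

I_disk = ½MR² = ½(4.33)(0.398)² = 0.3429 kg·m².
I_blocks = 3·m·r² = 3(1.17)(0.373)² = 0.4883 kg·m².
Total I = 0.8313 kg·m².
τ = F r = (45.2)(0.398) = 17.99 N·m.
α = τ/I = 17.99/0.8313 = 21.64 rad/s².

α ≈ 21.6 rad/s²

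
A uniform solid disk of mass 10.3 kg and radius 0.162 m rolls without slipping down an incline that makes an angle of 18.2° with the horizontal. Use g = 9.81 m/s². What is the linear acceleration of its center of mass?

Translation along the incline: Mg sinθ − f = Ma.
Rotation about the center: fR = Iα with I = ½MR². No-slip gives a = αR, so f = (I/R²)a = (1/2)M a.
Substituting: Mg sinθ = (1 + 0.5000)Ma, so a = g sinθ/(1 + 0.5000) = (9.81) sin 18.2° / 1.500 = 2.043 m/s².

a ≈ 2.04 m/s²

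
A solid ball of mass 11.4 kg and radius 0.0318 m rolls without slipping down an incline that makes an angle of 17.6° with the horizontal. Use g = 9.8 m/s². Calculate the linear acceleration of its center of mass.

a ≈ 2.12 m/s²

Translation along the incline: Mg sinθ − f = Ma.
Rotation about the center: fR = Iα with I = (2/5)MR². No-slip gives a = αR, so f = (I/R²)a = (2/5)M a.
Substituting: Mg sinθ = (1 + 0.4000)Ma, so a = g sinθ/(1 + 0.4000) = (9.8) sin 17.6° / 1.400 = 2.117 m/s².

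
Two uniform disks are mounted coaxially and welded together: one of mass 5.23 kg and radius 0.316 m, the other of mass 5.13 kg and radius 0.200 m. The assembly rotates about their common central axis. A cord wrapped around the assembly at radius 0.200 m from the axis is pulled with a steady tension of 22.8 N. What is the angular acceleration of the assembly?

α ≈ 12.5 rad/s²

I = ½M₁R₁² + ½M₂R₂² = ½(5.23)(0.316)² + ½(5.13)(0.200)² = 0.3637 kg·m².
τ = F r = (22.8)(0.200) = 4.560 N·m.
α = τ/I = 4.560/0.3637 = 12.54 rad/s².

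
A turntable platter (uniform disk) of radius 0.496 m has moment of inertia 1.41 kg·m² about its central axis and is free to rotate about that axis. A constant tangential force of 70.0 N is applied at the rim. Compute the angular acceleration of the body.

α ≈ 24.6 rad/s²

τ = F R = (70.0)(0.496) = 34.72 N·m.
From τ = Iα: α = 34.72/1.410 = 24.62 rad/s².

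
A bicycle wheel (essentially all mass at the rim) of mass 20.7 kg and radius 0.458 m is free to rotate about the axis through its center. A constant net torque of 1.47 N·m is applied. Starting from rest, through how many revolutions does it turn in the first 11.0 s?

I = MR² = (20.7)(0.458)² = 4.342 kg·m².
α = τ/I = 1.47/4.342 = 0.3385 rad/s².
θ = ½αt² = ½(0.3385)(11.0)² = 20.48 rad.
Revolutions = θ/(2π) = 3.260.

≈ 3.26 revolutions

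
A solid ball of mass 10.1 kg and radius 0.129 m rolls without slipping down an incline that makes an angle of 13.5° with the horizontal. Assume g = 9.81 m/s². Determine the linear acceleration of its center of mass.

Translation along the incline: Mg sinθ − f = Ma.
Rotation about the center: fR = Iα with I = (2/5)MR². No-slip gives a = αR, so f = (I/R²)a = (2/5)M a.
Substituting: Mg sinθ = (1 + 0.4000)Ma, so a = g sinθ/(1 + 0.4000) = (9.81) sin 13.5° / 1.400 = 1.636 m/s².

a ≈ 1.64 m/s²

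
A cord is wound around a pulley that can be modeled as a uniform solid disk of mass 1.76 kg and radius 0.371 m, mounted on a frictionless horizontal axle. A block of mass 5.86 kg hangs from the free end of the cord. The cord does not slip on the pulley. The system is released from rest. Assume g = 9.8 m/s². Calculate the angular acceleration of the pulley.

I = ½MR² = (1/2)(1.76)(0.371)² = 0.1211 kg·m².
Block: mg − T = ma. Pulley: TR = Iα. No-slip: a = αR, so T = (I/R²)a = 0.8800·a.
Then mg = (m + 0.8800)a, so a = (5.86)(9.8)/(5.86 + 0.8800) = 8.520 m/s².
α = a/R = 8.520/0.371 = 22.97 rad/s².

α ≈ 23.0 rad/s²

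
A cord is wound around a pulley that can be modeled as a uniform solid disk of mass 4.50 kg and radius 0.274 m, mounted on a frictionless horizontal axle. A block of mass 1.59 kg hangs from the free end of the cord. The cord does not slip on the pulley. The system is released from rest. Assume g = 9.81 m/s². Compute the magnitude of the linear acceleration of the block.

a ≈ 4.06 m/s²

I = ½MR² = (1/2)(4.50)(0.274)² = 0.1689 kg·m².
Block: mg − T = ma. Pulley: TR = Iα. No-slip: a = αR, so T = (I/R²)a = 2.250·a.
Then mg = (m + 2.250)a, so a = (1.59)(9.81)/(1.59 + 2.250) = 4.062 m/s².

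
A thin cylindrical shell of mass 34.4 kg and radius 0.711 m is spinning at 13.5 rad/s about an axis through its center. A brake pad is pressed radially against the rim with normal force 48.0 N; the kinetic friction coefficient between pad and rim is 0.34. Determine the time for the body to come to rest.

t ≈ 20.2 s

I = MR² = (34.4)(0.711)² = 17.39 kg·m².
Friction force f = μN = (0.34)(48.0) = 16.32 N at the rim; torque magnitude τ = fR = 11.60 N·m, opposing ω.
|α| = τ/I = 11.60/17.39 = 0.6673 rad/s² (deceleration).
0 = ω₀ − |α|t ⇒ t = ω₀/|α| = 13.5/0.6673 = 20.23 s.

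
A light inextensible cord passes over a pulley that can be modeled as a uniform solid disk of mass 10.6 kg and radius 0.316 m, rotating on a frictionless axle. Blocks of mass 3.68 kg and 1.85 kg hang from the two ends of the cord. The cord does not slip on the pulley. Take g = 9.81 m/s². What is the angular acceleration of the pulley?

α ≈ 5.25 rad/s²

I = ½MR² = (1/2)(10.6)(0.316)² = 0.5292 kg·m².
Heavier block: m₁g − T₁ = m₁a. Lighter block: T₂ − m₂g = m₂a.
Pulley: (T₁ − T₂)R = Iα = I(a/R), so T₁ − T₂ = (I/R²)a = (1/2)M_p a = 5.300·a.
Adding the three: (m₁ − m₂)g = (m₁ + m₂ + 5.300)a, so a = (3.68 − 1.85)(9.81)/(3.68 + 1.85 + 5.300) = 1.658 m/s².
α = a/R = 1.658/0.316 = 5.246 rad/s².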